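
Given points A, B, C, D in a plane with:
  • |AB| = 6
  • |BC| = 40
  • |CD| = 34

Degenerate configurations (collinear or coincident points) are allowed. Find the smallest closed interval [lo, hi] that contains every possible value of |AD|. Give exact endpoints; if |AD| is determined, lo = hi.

|AB| ∈ {6}
|BC| ∈ {40}
|CD| ∈ {34}
|AC| ∈ [34, 46]
|BD| ∈ [6, 74]
|AD| ∈ [0, 80]

|AD| ∈ [0, 80]  (≈ [0.0000, 80.0000])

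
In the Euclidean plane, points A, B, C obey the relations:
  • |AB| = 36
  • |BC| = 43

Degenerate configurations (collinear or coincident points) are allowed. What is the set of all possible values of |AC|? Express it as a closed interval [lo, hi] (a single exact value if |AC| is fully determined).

|AB| ∈ {36}
|BC| ∈ {43}
|AC| ∈ [7, 79]

|AC| ∈ [7, 79]  (≈ [7.0000, 79.0000])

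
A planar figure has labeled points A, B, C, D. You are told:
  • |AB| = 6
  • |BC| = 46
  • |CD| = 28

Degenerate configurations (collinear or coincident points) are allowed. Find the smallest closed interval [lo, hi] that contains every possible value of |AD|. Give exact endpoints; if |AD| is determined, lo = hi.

|AB| ∈ {6}
|BC| ∈ {46}
|CD| ∈ {28}
|AC| ∈ [40, 52]
|BD| ∈ [18, 74]
|AD| ∈ [12, 80]

|AD| ∈ [12, 80]  (≈ [12.0000, 80.0000])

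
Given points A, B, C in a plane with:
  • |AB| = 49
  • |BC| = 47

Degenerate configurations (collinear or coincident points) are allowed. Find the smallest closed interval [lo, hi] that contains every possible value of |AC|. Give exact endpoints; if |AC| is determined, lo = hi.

|AC| ∈ [2, 96]  (≈ [2.0000, 96.0000])

|AB| ∈ {49}
|BC| ∈ {47}
|AC| ∈ [2, 96]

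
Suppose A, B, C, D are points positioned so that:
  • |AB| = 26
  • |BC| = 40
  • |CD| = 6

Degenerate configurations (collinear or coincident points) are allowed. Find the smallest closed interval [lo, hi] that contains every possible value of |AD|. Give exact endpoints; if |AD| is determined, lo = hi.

|AD| ∈ [8, 72]  (≈ [8.0000, 72.0000])

|AB| ∈ {26}
|BC| ∈ {40}
|CD| ∈ {6}
|AC| ∈ [14, 66]
|BD| ∈ [34, 46]
|AD| ∈ [8, 72]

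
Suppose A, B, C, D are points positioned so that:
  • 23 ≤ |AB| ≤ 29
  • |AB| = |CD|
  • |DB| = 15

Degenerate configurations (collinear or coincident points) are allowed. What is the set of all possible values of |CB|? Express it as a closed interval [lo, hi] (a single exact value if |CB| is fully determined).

|CB| ∈ [8, 44]  (≈ [8.0000, 44.0000])

|AB| ∈ [23, 29]
|BD| ∈ {15}
|CD| ∈ [23, 29]
|AD| ∈ [8, 44]
|BC| ∈ [8, 44]
|AC| ∈ [0, 73]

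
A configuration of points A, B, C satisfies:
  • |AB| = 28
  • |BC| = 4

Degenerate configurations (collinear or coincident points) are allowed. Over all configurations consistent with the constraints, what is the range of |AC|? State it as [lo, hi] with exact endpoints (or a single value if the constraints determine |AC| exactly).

|AC| ∈ [24, 32]  (≈ [24.0000, 32.0000])

|AB| ∈ {28}
|BC| ∈ {4}
|AC| ∈ [24, 32]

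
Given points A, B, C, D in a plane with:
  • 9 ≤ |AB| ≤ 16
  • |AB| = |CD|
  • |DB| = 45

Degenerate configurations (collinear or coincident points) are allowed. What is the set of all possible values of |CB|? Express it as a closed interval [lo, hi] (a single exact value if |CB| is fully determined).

|CB| ∈ [29, 61]  (≈ [29.0000, 61.0000])

|AB| ∈ [9, 16]
|BD| ∈ {45}
|CD| ∈ [9, 16]
|AD| ∈ [29, 61]
|BC| ∈ [29, 61]
|AC| ∈ [13, 77]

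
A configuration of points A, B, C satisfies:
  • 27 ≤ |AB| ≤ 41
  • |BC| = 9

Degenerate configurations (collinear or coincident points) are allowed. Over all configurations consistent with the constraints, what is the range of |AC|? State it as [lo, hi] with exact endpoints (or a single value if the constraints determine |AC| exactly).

|AC| ∈ [18, 50]  (≈ [18.0000, 50.0000])

|AB| ∈ [27, 41]
|BC| ∈ {9}
|AC| ∈ [18, 50]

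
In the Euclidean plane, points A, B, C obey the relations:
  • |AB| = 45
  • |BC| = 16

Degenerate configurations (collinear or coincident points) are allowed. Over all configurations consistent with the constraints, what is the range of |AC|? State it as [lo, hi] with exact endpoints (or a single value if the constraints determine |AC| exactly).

|AC| ∈ [29, 61]  (≈ [29.0000, 61.0000])

|AB| ∈ {45}
|BC| ∈ {16}
|AC| ∈ [29, 61]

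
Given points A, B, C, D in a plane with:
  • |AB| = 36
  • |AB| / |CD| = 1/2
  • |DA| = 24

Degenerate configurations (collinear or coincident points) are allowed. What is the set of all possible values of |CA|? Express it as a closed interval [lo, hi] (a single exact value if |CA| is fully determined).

|AB| ∈ {36}
|AD| ∈ {24}
|CD| ∈ {72}
|BD| ∈ [12, 60]
|AC| ∈ [48, 96]
|BC| ∈ [12, 132]

|CA| ∈ [48, 96]  (≈ [48.0000, 96.0000])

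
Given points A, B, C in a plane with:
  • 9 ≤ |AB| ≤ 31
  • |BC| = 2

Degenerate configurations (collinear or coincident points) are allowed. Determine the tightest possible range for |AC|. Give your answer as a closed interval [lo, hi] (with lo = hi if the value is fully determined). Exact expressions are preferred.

|AC| ∈ [7, 33]  (≈ [7.0000, 33.0000])

|AB| ∈ [9, 31]
|BC| ∈ {2}
|AC| ∈ [7, 33]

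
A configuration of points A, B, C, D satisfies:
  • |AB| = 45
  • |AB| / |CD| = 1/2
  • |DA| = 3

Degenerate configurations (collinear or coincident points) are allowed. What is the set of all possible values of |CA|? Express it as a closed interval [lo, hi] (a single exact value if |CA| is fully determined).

|AB| ∈ {45}
|AD| ∈ {3}
|CD| ∈ {90}
|BD| ∈ [42, 48]
|AC| ∈ [87, 93]
|BC| ∈ [42, 138]

|CA| ∈ [87, 93]  (≈ [87.0000, 93.0000])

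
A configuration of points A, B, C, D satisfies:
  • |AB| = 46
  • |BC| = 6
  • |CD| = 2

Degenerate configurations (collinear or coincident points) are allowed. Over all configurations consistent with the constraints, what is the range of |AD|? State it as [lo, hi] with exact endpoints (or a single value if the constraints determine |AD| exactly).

|AB| ∈ {46}
|BC| ∈ {6}
|CD| ∈ {2}
|AC| ∈ [40, 52]
|BD| ∈ [4, 8]
|AD| ∈ [38, 54]

|AD| ∈ [38, 54]  (≈ [38.0000, 54.0000])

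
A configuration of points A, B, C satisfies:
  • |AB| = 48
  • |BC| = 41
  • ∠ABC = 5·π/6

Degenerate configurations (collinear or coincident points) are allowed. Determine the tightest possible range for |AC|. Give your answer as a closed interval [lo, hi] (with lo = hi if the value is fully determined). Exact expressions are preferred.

|AC| = √(1968·√(3) + 3985)  (≈ 85.9865)

|AB| ∈ {48}
|BC| ∈ {41}
|AC| ∈ {√(1968·√(3) + 3985)}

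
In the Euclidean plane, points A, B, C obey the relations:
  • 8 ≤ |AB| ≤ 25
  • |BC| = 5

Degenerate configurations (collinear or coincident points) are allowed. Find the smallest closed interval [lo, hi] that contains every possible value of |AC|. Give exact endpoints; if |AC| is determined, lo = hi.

|AC| ∈ [3, 30]  (≈ [3.0000, 30.0000])

|AB| ∈ [8, 25]
|BC| ∈ {5}
|AC| ∈ [3, 30]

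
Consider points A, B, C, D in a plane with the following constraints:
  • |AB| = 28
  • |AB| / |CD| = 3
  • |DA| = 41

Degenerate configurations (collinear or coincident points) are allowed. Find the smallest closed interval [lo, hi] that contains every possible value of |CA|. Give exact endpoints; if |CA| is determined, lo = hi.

|AB| ∈ {28}
|AD| ∈ {41}
|CD| ∈ {28/3}
|BD| ∈ [13, 69]
|AC| ∈ [95/3, 151/3]
|BC| ∈ [11/3, 235/3]

|CA| ∈ [95/3, 151/3]  (≈ [31.6667, 50.3333])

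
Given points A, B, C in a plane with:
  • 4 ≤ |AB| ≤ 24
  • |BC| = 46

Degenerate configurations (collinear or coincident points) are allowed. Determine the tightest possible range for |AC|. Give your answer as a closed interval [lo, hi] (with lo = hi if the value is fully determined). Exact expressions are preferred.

|AB| ∈ [4, 24]
|BC| ∈ {46}
|AC| ∈ [22, 70]

|AC| ∈ [22, 70]  (≈ [22.0000, 70.0000])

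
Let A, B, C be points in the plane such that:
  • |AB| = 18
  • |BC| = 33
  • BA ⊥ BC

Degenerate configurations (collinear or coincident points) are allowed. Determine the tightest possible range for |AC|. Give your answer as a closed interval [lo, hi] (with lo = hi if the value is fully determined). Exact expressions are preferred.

|AC| = 3·√(157)  (≈ 37.5899)

|AB| ∈ {18}
|BC| ∈ {33}
|AC| ∈ {3·√(157)}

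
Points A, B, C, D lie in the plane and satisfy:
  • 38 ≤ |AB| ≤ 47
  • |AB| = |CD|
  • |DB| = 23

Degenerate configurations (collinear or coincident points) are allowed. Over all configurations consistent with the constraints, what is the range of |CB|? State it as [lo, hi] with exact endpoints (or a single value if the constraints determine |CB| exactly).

|CB| ∈ [15, 70]  (≈ [15.0000, 70.0000])

|AB| ∈ [38, 47]
|BD| ∈ {23}
|CD| ∈ [38, 47]
|AD| ∈ [15, 70]
|BC| ∈ [15, 70]
|AC| ∈ [0, 117]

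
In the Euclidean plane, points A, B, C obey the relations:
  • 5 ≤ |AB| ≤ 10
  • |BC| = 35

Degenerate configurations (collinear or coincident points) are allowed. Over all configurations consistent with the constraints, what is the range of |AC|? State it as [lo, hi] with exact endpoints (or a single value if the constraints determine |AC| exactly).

|AB| ∈ [5, 10]
|BC| ∈ {35}
|AC| ∈ [25, 45]

|AC| ∈ [25, 45]  (≈ [25.0000, 45.0000])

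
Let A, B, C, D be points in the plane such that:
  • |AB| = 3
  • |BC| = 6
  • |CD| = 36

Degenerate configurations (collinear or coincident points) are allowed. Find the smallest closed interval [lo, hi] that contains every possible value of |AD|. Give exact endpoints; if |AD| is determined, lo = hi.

|AD| ∈ [27, 45]  (≈ [27.0000, 45.0000])

|AB| ∈ {3}
|BC| ∈ {6}
|CD| ∈ {36}
|AC| ∈ [3, 9]
|BD| ∈ [30, 42]
|AD| ∈ [27, 45]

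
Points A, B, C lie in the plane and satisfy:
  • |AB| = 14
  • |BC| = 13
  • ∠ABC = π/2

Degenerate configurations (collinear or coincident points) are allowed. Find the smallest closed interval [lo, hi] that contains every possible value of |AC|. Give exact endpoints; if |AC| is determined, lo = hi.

|AB| ∈ {14}
|BC| ∈ {13}
|AC| ∈ {√(365)}

|AC| = √(365)  (≈ 19.1050)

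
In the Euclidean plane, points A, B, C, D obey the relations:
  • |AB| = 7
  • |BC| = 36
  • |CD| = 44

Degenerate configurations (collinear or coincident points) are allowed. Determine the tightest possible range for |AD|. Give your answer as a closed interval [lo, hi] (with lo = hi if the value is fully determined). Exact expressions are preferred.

|AB| ∈ {7}
|BC| ∈ {36}
|CD| ∈ {44}
|AC| ∈ [29, 43]
|BD| ∈ [8, 80]
|AD| ∈ [1, 87]

|AD| ∈ [1, 87]  (≈ [1.0000, 87.0000])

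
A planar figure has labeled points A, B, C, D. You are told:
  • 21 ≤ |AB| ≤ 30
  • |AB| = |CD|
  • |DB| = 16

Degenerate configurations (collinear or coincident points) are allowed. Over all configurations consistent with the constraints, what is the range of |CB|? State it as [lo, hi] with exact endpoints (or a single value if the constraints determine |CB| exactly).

|CB| ∈ [5, 46]  (≈ [5.0000, 46.0000])

|AB| ∈ [21, 30]
|BD| ∈ {16}
|CD| ∈ [21, 30]
|AD| ∈ [5, 46]
|BC| ∈ [5, 46]
|AC| ∈ [0, 76]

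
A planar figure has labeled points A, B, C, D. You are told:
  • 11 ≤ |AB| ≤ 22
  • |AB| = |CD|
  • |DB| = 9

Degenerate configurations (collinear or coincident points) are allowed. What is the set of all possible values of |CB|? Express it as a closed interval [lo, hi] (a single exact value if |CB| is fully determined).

|AB| ∈ [11, 22]
|BD| ∈ {9}
|CD| ∈ [11, 22]
|AD| ∈ [2, 31]
|BC| ∈ [2, 31]
|AC| ∈ [0, 53]

|CB| ∈ [2, 31]  (≈ [2.0000, 31.0000])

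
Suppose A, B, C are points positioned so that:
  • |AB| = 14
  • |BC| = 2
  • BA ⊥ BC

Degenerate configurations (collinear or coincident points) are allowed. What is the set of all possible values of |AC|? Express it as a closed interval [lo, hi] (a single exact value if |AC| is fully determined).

|AC| = 10·√(2)  (≈ 14.1421)

|AB| ∈ {14}
|BC| ∈ {2}
|AC| ∈ {10·√(2)}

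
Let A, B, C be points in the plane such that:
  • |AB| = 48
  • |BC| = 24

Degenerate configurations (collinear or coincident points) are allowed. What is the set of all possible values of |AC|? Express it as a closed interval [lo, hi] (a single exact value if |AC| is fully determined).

|AB| ∈ {48}
|BC| ∈ {24}
|AC| ∈ [24, 72]

|AC| ∈ [24, 72]  (≈ [24.0000, 72.0000])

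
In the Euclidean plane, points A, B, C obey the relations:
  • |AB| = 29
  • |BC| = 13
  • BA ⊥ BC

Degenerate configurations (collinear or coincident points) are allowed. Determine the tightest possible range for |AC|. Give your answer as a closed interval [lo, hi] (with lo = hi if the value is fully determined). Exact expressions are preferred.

|AB| ∈ {29}
|BC| ∈ {13}
|AC| ∈ {√(1010)}

|AC| = √(1010)  (≈ 31.7805)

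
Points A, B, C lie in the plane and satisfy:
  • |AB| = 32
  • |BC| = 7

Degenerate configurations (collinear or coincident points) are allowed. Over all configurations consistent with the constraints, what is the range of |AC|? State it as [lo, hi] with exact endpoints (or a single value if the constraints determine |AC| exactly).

|AC| ∈ [25, 39]  (≈ [25.0000, 39.0000])

|AB| ∈ {32}
|BC| ∈ {7}
|AC| ∈ [25, 39]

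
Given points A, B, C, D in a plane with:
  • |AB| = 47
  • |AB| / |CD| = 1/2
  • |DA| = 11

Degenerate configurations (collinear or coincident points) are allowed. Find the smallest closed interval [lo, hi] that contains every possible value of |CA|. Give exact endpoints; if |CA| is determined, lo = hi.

|CA| ∈ [83, 105]  (≈ [83.0000, 105.0000])

|AB| ∈ {47}
|AD| ∈ {11}
|CD| ∈ {94}
|BD| ∈ [36, 58]
|AC| ∈ [83, 105]
|BC| ∈ [36, 152]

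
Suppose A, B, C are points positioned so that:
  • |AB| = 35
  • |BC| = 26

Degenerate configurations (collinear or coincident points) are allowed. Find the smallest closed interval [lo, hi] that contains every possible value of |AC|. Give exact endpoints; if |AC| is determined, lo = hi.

|AC| ∈ [9, 61]  (≈ [9.0000, 61.0000])

|AB| ∈ {35}
|BC| ∈ {26}
|AC| ∈ [9, 61]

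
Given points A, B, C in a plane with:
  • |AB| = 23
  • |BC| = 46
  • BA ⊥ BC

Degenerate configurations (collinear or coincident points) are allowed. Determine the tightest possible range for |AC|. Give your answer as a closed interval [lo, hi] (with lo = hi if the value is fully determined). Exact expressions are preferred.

|AB| ∈ {23}
|BC| ∈ {46}
|AC| ∈ {23·√(5)}

|AC| = 23·√(5)  (≈ 51.4296)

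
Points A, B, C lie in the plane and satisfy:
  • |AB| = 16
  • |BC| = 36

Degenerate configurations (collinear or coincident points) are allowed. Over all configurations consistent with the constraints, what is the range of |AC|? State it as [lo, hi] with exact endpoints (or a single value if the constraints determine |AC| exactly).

|AC| ∈ [20, 52]  (≈ [20.0000, 52.0000])

|AB| ∈ {16}
|BC| ∈ {36}
|AC| ∈ [20, 52]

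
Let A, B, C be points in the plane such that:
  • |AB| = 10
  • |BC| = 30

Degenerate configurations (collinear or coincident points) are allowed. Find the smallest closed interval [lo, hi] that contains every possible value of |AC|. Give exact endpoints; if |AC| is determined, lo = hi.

|AB| ∈ {10}
|BC| ∈ {30}
|AC| ∈ [20, 40]

|AC| ∈ [20, 40]  (≈ [20.0000, 40.0000])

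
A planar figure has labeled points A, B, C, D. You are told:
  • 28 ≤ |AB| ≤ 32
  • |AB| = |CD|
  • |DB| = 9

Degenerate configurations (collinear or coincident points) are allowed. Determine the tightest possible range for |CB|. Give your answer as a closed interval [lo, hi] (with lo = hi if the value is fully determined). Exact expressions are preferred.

|AB| ∈ [28, 32]
|BD| ∈ {9}
|CD| ∈ [28, 32]
|AD| ∈ [19, 41]
|BC| ∈ [19, 41]
|AC| ∈ [0, 73]

|CB| ∈ [19, 41]  (≈ [19.0000, 41.0000])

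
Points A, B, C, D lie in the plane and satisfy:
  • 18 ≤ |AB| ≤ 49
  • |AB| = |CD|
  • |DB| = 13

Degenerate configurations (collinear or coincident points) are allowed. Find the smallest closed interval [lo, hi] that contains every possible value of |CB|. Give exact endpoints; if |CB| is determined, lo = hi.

|AB| ∈ [18, 49]
|BD| ∈ {13}
|CD| ∈ [18, 49]
|AD| ∈ [5, 62]
|BC| ∈ [5, 62]
|AC| ∈ [0, 111]

|CB| ∈ [5, 62]  (≈ [5.0000, 62.0000])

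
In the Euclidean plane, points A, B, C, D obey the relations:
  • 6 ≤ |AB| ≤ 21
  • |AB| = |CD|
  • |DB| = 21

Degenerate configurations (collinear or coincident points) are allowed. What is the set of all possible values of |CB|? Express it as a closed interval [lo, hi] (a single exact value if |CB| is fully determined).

|CB| ∈ [0, 42]  (≈ [0.0000, 42.0000])

|AB| ∈ [6, 21]
|BD| ∈ {21}
|CD| ∈ [6, 21]
|AD| ∈ [0, 42]
|BC| ∈ [0, 42]
|AC| ∈ [0, 63]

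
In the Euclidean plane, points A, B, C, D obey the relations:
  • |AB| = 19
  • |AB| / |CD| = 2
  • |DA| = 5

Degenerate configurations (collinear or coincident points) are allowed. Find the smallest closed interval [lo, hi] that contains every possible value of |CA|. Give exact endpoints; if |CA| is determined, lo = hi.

|CA| ∈ [9/2, 29/2]  (≈ [4.5000, 14.5000])

|AB| ∈ {19}
|AD| ∈ {5}
|CD| ∈ {19/2}
|BD| ∈ [14, 24]
|AC| ∈ [9/2, 29/2]
|BC| ∈ [9/2, 67/2]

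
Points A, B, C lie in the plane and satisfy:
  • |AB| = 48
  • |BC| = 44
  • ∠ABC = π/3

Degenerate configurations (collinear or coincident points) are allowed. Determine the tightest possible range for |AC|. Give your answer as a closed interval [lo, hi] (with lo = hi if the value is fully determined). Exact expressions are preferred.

|AC| = 4·√(133)  (≈ 46.1303)

|AB| ∈ {48}
|BC| ∈ {44}
|AC| ∈ {4·√(133)}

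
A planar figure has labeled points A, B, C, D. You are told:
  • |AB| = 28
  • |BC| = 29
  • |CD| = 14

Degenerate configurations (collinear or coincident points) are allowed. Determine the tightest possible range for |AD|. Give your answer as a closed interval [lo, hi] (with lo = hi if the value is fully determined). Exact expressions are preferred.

|AB| ∈ {28}
|BC| ∈ {29}
|CD| ∈ {14}
|AC| ∈ [1, 57]
|BD| ∈ [15, 43]
|AD| ∈ [0, 71]

|AD| ∈ [0, 71]  (≈ [0.0000, 71.0000])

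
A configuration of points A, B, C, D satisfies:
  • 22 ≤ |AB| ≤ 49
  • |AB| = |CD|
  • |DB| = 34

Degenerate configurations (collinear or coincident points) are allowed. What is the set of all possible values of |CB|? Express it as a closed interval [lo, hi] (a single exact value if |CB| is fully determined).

|AB| ∈ [22, 49]
|BD| ∈ {34}
|CD| ∈ [22, 49]
|AD| ∈ [0, 83]
|BC| ∈ [0, 83]
|AC| ∈ [0, 132]

|CB| ∈ [0, 83]  (≈ [0.0000, 83.0000])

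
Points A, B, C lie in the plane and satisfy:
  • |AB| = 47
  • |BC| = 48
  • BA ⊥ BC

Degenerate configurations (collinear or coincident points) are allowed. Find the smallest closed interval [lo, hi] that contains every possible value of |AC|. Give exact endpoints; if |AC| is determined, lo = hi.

|AB| ∈ {47}
|BC| ∈ {48}
|AC| ∈ {√(4513)}

|AC| = √(4513)  (≈ 67.1789)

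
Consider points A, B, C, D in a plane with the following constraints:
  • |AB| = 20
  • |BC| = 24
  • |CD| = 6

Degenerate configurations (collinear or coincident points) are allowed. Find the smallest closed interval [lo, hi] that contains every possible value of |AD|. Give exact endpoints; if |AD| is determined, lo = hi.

|AD| ∈ [0, 50]  (≈ [0.0000, 50.0000])

|AB| ∈ {20}
|BC| ∈ {24}
|CD| ∈ {6}
|AC| ∈ [4, 44]
|BD| ∈ [18, 30]
|AD| ∈ [0, 50]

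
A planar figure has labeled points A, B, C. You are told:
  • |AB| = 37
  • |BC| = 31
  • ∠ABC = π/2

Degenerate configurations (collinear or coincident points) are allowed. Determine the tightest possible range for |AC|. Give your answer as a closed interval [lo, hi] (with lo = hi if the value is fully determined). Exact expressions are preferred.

|AB| ∈ {37}
|BC| ∈ {31}
|AC| ∈ {√(2330)}

|AC| = √(2330)  (≈ 48.2701)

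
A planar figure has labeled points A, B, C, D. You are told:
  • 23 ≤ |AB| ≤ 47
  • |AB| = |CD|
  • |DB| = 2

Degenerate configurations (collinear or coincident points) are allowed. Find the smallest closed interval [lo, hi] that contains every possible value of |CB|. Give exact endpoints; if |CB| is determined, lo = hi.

|AB| ∈ [23, 47]
|BD| ∈ {2}
|CD| ∈ [23, 47]
|AD| ∈ [21, 49]
|BC| ∈ [21, 49]
|AC| ∈ [0, 96]

|CB| ∈ [21, 49]  (≈ [21.0000, 49.0000])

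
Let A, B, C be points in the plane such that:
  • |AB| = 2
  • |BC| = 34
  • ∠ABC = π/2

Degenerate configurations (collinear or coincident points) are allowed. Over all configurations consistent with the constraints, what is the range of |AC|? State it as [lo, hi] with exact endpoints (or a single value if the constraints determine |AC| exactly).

|AB| ∈ {2}
|BC| ∈ {34}
|AC| ∈ {2·√(290)}

|AC| = 2·√(290)  (≈ 34.0588)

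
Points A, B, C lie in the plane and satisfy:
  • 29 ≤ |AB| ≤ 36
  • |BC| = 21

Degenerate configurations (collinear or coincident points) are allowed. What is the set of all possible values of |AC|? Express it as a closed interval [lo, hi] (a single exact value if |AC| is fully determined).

|AB| ∈ [29, 36]
|BC| ∈ {21}
|AC| ∈ [8, 57]

|AC| ∈ [8, 57]  (≈ [8.0000, 57.0000])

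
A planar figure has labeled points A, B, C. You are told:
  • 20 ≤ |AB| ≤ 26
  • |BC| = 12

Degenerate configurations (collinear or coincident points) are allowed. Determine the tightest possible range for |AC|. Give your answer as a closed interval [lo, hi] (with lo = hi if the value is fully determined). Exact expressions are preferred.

|AC| ∈ [8, 38]  (≈ [8.0000, 38.0000])

|AB| ∈ [20, 26]
|BC| ∈ {12}
|AC| ∈ [8, 38]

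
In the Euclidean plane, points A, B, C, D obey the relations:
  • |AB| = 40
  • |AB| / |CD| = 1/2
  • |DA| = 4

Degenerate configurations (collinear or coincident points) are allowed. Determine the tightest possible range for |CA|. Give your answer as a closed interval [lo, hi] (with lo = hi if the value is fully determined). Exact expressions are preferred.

|AB| ∈ {40}
|AD| ∈ {4}
|CD| ∈ {80}
|BD| ∈ [36, 44]
|AC| ∈ [76, 84]
|BC| ∈ [36, 124]

|CA| ∈ [76, 84]  (≈ [76.0000, 84.0000])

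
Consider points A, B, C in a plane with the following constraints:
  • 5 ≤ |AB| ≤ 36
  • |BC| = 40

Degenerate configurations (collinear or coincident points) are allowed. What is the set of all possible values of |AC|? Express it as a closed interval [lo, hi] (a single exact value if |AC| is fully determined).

|AC| ∈ [4, 76]  (≈ [4.0000, 76.0000])

|AB| ∈ [5, 36]
|BC| ∈ {40}
|AC| ∈ [4, 76]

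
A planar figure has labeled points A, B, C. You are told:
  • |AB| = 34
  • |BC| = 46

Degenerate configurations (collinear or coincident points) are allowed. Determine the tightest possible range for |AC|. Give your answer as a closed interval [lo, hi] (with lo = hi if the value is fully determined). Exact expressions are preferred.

|AC| ∈ [12, 80]  (≈ [12.0000, 80.0000])

|AB| ∈ {34}
|BC| ∈ {46}
|AC| ∈ [12, 80]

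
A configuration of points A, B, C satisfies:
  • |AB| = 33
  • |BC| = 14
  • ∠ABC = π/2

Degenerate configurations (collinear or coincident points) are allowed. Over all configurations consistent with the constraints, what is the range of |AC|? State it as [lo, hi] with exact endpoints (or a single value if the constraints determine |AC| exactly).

|AB| ∈ {33}
|BC| ∈ {14}
|AC| ∈ {√(1285)}

|AC| = √(1285)  (≈ 35.8469)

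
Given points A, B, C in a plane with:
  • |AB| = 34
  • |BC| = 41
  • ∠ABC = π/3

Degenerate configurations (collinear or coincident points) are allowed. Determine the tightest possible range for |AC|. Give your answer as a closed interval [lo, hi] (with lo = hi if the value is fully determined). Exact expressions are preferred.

|AB| ∈ {34}
|BC| ∈ {41}
|AC| ∈ {√(1443)}

|AC| = √(1443)  (≈ 37.9868)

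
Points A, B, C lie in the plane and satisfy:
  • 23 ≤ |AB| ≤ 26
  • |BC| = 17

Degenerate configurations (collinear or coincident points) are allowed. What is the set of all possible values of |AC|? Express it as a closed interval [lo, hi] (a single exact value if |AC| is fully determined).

|AB| ∈ [23, 26]
|BC| ∈ {17}
|AC| ∈ [6, 43]

|AC| ∈ [6, 43]  (≈ [6.0000, 43.0000])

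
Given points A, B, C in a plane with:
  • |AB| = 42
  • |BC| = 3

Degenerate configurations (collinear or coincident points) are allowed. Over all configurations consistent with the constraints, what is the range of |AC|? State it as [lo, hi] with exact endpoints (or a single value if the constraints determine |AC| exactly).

|AC| ∈ [39, 45]  (≈ [39.0000, 45.0000])

|AB| ∈ {42}
|BC| ∈ {3}
|AC| ∈ [39, 45]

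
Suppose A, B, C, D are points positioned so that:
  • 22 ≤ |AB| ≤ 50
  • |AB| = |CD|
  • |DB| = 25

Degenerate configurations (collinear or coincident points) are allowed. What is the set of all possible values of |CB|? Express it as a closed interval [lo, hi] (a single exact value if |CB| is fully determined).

|CB| ∈ [0, 75]  (≈ [0.0000, 75.0000])

|AB| ∈ [22, 50]
|BD| ∈ {25}
|CD| ∈ [22, 50]
|AD| ∈ [0, 75]
|BC| ∈ [0, 75]
|AC| ∈ [0, 125]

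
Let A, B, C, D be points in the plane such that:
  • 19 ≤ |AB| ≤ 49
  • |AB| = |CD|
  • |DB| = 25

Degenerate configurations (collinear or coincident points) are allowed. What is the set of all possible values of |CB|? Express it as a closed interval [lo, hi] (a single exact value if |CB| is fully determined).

|CB| ∈ [0, 74]  (≈ [0.0000, 74.0000])

|AB| ∈ [19, 49]
|BD| ∈ {25}
|CD| ∈ [19, 49]
|AD| ∈ [0, 74]
|BC| ∈ [0, 74]
|AC| ∈ [0, 123]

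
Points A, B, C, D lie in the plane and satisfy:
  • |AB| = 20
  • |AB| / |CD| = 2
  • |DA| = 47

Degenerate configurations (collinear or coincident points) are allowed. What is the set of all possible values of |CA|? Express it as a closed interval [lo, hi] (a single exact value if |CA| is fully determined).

|CA| ∈ [37, 57]  (≈ [37.0000, 57.0000])

|AB| ∈ {20}
|AD| ∈ {47}
|CD| ∈ {10}
|BD| ∈ [27, 67]
|AC| ∈ [37, 57]
|BC| ∈ [17, 77]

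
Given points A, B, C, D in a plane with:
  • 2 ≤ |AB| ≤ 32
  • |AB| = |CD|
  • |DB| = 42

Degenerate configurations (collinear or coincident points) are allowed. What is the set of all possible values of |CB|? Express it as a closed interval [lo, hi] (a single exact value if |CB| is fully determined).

|AB| ∈ [2, 32]
|BD| ∈ {42}
|CD| ∈ [2, 32]
|AD| ∈ [10, 74]
|BC| ∈ [10, 74]
|AC| ∈ [0, 106]

|CB| ∈ [10, 74]  (≈ [10.0000, 74.0000])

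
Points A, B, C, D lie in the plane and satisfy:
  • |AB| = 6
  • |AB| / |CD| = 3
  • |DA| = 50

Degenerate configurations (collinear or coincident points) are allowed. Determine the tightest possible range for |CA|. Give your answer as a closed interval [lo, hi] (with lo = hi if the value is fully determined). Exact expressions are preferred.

|AB| ∈ {6}
|AD| ∈ {50}
|CD| ∈ {2}
|BD| ∈ [44, 56]
|AC| ∈ [48, 52]
|BC| ∈ [42, 58]

|CA| ∈ [48, 52]  (≈ [48.0000, 52.0000])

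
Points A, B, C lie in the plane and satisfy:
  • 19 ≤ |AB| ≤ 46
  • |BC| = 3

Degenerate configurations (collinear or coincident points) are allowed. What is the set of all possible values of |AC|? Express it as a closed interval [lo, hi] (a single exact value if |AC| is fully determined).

|AC| ∈ [16, 49]  (≈ [16.0000, 49.0000])

|AB| ∈ [19, 46]
|BC| ∈ {3}
|AC| ∈ [16, 49]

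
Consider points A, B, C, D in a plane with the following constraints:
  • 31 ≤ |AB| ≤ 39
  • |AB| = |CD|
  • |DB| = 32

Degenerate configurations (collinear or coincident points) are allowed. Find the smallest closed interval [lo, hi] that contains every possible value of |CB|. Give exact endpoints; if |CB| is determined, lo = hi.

|AB| ∈ [31, 39]
|BD| ∈ {32}
|CD| ∈ [31, 39]
|AD| ∈ [0, 71]
|BC| ∈ [0, 71]
|AC| ∈ [0, 110]

|CB| ∈ [0, 71]  (≈ [0.0000, 71.0000])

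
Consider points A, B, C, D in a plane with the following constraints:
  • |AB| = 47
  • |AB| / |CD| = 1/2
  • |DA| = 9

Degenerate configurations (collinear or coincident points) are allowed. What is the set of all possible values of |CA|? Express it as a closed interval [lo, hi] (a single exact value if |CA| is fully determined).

|AB| ∈ {47}
|AD| ∈ {9}
|CD| ∈ {94}
|BD| ∈ [38, 56]
|AC| ∈ [85, 103]
|BC| ∈ [38, 150]

|CA| ∈ [85, 103]  (≈ [85.0000, 103.0000])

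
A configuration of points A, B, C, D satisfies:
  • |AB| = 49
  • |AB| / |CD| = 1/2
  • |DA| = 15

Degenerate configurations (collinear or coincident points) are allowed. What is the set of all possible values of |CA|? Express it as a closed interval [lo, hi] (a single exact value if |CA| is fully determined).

|CA| ∈ [83, 113]  (≈ [83.0000, 113.0000])

|AB| ∈ {49}
|AD| ∈ {15}
|CD| ∈ {98}
|BD| ∈ [34, 64]
|AC| ∈ [83, 113]
|BC| ∈ [34, 162]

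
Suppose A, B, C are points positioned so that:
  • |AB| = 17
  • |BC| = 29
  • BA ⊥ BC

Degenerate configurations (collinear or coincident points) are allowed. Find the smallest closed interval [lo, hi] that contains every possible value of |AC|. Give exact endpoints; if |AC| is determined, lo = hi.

|AB| ∈ {17}
|BC| ∈ {29}
|AC| ∈ {√(1130)}

|AC| = √(1130)  (≈ 33.6155)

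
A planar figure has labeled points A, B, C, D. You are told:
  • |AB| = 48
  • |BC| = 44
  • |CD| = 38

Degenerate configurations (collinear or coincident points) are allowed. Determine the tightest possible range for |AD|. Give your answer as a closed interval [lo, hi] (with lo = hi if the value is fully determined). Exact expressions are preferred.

|AD| ∈ [0, 130]  (≈ [0.0000, 130.0000])

|AB| ∈ {48}
|BC| ∈ {44}
|CD| ∈ {38}
|AC| ∈ [4, 92]
|BD| ∈ [6, 82]
|AD| ∈ [0, 130]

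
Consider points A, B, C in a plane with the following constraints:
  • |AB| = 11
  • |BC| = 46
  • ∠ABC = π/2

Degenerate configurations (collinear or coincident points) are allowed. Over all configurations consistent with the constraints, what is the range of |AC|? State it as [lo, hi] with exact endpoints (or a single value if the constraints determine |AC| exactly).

|AC| = √(2237)  (≈ 47.2969)

|AB| ∈ {11}
|BC| ∈ {46}
|AC| ∈ {√(2237)}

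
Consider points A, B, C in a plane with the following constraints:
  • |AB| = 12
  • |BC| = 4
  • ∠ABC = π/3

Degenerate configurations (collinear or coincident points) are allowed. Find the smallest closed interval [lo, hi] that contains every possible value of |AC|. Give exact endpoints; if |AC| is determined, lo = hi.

|AB| ∈ {12}
|BC| ∈ {4}
|AC| ∈ {4·√(7)}

|AC| = 4·√(7)  (≈ 10.5830)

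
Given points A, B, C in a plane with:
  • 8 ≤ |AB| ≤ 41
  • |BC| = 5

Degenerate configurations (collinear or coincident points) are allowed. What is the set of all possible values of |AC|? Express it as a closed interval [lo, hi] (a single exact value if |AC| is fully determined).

|AC| ∈ [3, 46]  (≈ [3.0000, 46.0000])

|AB| ∈ [8, 41]
|BC| ∈ {5}
|AC| ∈ [3, 46]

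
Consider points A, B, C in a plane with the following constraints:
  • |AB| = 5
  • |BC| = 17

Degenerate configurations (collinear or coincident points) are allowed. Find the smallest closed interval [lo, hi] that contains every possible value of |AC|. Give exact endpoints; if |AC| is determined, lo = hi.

|AB| ∈ {5}
|BC| ∈ {17}
|AC| ∈ [12, 22]

|AC| ∈ [12, 22]  (≈ [12.0000, 22.0000])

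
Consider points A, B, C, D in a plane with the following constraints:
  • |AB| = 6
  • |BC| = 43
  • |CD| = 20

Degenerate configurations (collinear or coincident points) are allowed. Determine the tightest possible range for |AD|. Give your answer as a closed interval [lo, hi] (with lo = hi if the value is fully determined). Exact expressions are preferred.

|AD| ∈ [17, 69]  (≈ [17.0000, 69.0000])

|AB| ∈ {6}
|BC| ∈ {43}
|CD| ∈ {20}
|AC| ∈ [37, 49]
|BD| ∈ [23, 63]
|AD| ∈ [17, 69]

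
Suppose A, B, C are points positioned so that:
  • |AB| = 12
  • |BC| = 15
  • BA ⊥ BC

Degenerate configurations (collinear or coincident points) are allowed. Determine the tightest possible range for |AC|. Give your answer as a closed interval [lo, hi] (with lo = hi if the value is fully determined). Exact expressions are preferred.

|AB| ∈ {12}
|BC| ∈ {15}
|AC| ∈ {3·√(41)}

|AC| = 3·√(41)  (≈ 19.2094)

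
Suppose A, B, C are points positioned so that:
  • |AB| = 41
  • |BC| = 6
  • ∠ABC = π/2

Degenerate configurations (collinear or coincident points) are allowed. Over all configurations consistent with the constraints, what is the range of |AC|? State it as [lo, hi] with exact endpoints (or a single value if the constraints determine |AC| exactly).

|AB| ∈ {41}
|BC| ∈ {6}
|AC| ∈ {√(1717)}

|AC| = √(1717)  (≈ 41.4367)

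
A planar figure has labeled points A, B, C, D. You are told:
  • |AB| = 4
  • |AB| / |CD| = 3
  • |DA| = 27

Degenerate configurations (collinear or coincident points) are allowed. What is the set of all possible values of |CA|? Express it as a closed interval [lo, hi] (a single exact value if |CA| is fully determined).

|AB| ∈ {4}
|AD| ∈ {27}
|CD| ∈ {4/3}
|BD| ∈ [23, 31]
|AC| ∈ [77/3, 85/3]
|BC| ∈ [65/3, 97/3]

|CA| ∈ [77/3, 85/3]  (≈ [25.6667, 28.3333])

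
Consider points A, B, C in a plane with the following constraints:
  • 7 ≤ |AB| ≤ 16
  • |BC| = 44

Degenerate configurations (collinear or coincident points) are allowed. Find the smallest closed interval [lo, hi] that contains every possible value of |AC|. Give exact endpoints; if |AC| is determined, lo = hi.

|AC| ∈ [28, 60]  (≈ [28.0000, 60.0000])

|AB| ∈ [7, 16]
|BC| ∈ {44}
|AC| ∈ [28, 60]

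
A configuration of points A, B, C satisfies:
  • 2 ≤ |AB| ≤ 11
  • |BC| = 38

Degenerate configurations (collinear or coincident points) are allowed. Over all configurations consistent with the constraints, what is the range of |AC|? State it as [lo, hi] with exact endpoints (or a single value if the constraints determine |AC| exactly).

|AC| ∈ [27, 49]  (≈ [27.0000, 49.0000])

|AB| ∈ [2, 11]
|BC| ∈ {38}
|AC| ∈ [27, 49]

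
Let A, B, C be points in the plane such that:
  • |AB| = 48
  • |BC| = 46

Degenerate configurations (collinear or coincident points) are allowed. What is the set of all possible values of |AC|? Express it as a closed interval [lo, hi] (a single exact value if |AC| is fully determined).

|AB| ∈ {48}
|BC| ∈ {46}
|AC| ∈ [2, 94]

|AC| ∈ [2, 94]  (≈ [2.0000, 94.0000])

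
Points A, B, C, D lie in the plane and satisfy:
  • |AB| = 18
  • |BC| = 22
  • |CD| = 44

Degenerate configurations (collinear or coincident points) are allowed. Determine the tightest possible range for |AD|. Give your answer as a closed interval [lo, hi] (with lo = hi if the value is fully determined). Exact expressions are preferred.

|AB| ∈ {18}
|BC| ∈ {22}
|CD| ∈ {44}
|AC| ∈ [4, 40]
|BD| ∈ [22, 66]
|AD| ∈ [4, 84]

|AD| ∈ [4, 84]  (≈ [4.0000, 84.0000])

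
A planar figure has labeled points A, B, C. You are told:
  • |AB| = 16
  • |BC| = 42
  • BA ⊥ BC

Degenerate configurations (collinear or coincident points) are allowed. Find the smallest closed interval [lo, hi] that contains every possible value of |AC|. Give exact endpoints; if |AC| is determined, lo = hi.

|AB| ∈ {16}
|BC| ∈ {42}
|AC| ∈ {2·√(505)}

|AC| = 2·√(505)  (≈ 44.9444)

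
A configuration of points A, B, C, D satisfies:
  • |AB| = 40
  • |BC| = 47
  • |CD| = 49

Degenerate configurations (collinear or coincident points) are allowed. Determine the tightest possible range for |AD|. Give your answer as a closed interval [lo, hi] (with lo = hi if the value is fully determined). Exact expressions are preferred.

|AB| ∈ {40}
|BC| ∈ {47}
|CD| ∈ {49}
|AC| ∈ [7, 87]
|BD| ∈ [2, 96]
|AD| ∈ [0, 136]

|AD| ∈ [0, 136]  (≈ [0.0000, 136.0000])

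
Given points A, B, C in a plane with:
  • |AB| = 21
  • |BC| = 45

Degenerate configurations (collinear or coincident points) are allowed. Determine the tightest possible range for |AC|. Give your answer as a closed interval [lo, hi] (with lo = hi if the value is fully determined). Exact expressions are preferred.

|AB| ∈ {21}
|BC| ∈ {45}
|AC| ∈ [24, 66]

|AC| ∈ [24, 66]  (≈ [24.0000, 66.0000])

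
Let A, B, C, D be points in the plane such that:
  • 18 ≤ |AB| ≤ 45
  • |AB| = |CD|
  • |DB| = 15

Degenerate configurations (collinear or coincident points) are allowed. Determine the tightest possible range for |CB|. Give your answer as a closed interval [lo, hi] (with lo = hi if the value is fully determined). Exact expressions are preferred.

|CB| ∈ [3, 60]  (≈ [3.0000, 60.0000])

|AB| ∈ [18, 45]
|BD| ∈ {15}
|CD| ∈ [18, 45]
|AD| ∈ [3, 60]
|BC| ∈ [3, 60]
|AC| ∈ [0, 105]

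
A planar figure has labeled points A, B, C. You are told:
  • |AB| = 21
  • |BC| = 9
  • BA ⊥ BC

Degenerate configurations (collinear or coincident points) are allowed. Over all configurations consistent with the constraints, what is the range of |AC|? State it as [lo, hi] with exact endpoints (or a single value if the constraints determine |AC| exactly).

|AC| = 3·√(58)  (≈ 22.8473)

|AB| ∈ {21}
|BC| ∈ {9}
|AC| ∈ {3·√(58)}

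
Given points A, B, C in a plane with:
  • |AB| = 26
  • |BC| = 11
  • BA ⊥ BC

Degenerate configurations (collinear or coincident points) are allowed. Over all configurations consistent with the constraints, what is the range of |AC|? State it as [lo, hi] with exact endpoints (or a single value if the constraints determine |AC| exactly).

|AC| = √(797)  (≈ 28.2312)

|AB| ∈ {26}
|BC| ∈ {11}
|AC| ∈ {√(797)}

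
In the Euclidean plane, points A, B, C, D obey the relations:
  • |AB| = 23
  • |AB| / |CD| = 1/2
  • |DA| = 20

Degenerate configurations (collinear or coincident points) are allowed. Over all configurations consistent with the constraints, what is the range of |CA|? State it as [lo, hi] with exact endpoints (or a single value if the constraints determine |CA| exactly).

|CA| ∈ [26, 66]  (≈ [26.0000, 66.0000])

|AB| ∈ {23}
|AD| ∈ {20}
|CD| ∈ {46}
|BD| ∈ [3, 43]
|AC| ∈ [26, 66]
|BC| ∈ [3, 89]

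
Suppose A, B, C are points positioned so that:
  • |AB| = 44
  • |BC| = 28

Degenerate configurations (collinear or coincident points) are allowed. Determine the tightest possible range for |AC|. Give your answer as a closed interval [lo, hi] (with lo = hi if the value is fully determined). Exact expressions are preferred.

|AC| ∈ [16, 72]  (≈ [16.0000, 72.0000])

|AB| ∈ {44}
|BC| ∈ {28}
|AC| ∈ [16, 72]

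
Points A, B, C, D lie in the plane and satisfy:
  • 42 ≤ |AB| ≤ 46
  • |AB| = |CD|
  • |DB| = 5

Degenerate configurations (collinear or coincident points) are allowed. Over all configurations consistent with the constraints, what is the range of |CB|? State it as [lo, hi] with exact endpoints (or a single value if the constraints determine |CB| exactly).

|CB| ∈ [37, 51]  (≈ [37.0000, 51.0000])

|AB| ∈ [42, 46]
|BD| ∈ {5}
|CD| ∈ [42, 46]
|AD| ∈ [37, 51]
|BC| ∈ [37, 51]
|AC| ∈ [0, 97]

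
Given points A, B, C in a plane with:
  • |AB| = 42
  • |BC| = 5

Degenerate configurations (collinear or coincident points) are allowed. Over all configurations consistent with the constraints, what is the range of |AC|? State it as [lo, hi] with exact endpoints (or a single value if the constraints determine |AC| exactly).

|AC| ∈ [37, 47]  (≈ [37.0000, 47.0000])

|AB| ∈ {42}
|BC| ∈ {5}
|AC| ∈ [37, 47]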